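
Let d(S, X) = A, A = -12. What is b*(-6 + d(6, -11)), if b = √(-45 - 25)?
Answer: -18*I*√70 ≈ -150.6*I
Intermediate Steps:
d(S, X) = -12
b = I*√70 (b = √(-70) = I*√70 ≈ 8.3666*I)
b*(-6 + d(6, -11)) = (I*√70)*(-6 - 12) = (I*√70)*(-18) = -18*I*√70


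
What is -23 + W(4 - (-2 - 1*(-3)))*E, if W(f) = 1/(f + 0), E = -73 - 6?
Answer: -148/3 ≈ -49.333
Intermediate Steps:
E = -79
W(f) = 1/f
-23 + W(4 - (-2 - 1*(-3)))*E = -23 - 79/(4 - (-2 - 1*(-3))) = -23 - 79/(4 - (-2 + 3)) = -23 - 79/(4 - 1*1) = -23 - 79/(4 - 1) = -23 - 79/3 = -148/3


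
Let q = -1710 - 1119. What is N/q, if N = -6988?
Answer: 6988/2829 ≈ 2.4701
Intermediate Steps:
q = -2829
N/q = -6988/(-2829) = -6988*(-1/2829) = 6988/2829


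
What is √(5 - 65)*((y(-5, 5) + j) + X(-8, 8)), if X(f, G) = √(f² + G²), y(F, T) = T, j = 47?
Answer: I*√15*(104 + 16*√2) ≈ 490.43*I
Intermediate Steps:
X(f, G) = √(G² + f²)
√(5 - 65)*((y(-5, 5) + j) + X(-8, 8)) = √(5 - 65)*((5 + 47) + √(8² + (-8)²)) = √(-60)*(52 + √(64 + 64)) = (2*I*√15)*(52 + √128) = (2*I*√15)*(52 + 8*√2) = 2*I*√15*(52 + 8*√2)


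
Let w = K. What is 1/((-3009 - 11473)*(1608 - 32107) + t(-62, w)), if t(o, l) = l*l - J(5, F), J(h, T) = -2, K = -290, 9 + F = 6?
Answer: 1/441770620 ≈ 2.2636e-9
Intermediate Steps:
F = -3 (F = -9 + 6 = -3)
w = -290
t(o, l) = 2 + l² (t(o, l) = l*l - 1*(-2) = l² + 2 = 2 + l²)
1/((-3009 - 11473)*(1608 - 32107) + t(-62, w)) = 1/((-3009 - 11473)*(1608 - 32107) + (2 + (-290)²)) = 1/(-14482*(-30499) + (2 + 84100)) = 1/(441686518 + 84102) = 1/441770620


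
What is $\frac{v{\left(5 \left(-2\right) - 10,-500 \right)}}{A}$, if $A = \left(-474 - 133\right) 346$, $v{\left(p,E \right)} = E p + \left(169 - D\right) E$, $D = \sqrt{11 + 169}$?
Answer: $\frac{37250}{105011} - \frac{1500 \sqrt{5}}{105011} \approx 0.32278$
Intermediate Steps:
$D = 6 \sqrt{5}$ ($D = \sqrt{180} = 6 \sqrt{5} \approx 13.416$)
$v{\left(p,E \right)} = E p + E \left(169 - 6 \sqrt{5}\right)$ ($v{\left(p,E \right)} = E p + \left(169 - 6 \sqrt{5}\right) E = E p + E \left(169 - 6 \sqrt{5}\right)$)
$A = -210022$ ($A = \left(-607\right) 346 = -210022$)
$\frac{v{\left(5 \left(-2\right) - 10,-500 \right)}}{A} = \frac{\left(-500\right) \left(169 + \left(5 \left(-2\right) - 10\right) - 6 \sqrt{5}\right)}{-210022} = - 500 \left(169 - 20 - 6 \sqrt{5}\right) \left(- \frac{1}{210022}\right) = - 500 \left(149 - 6 \sqrt{5}\right) \left(- \frac{1}{210022}\right) = \left(-74500 + 3000 \sqrt{5}\right) \left(- \frac{1}{210022}\right) = \frac{37250}{105011} - \frac{1500 \sqrt{5}}{105011}$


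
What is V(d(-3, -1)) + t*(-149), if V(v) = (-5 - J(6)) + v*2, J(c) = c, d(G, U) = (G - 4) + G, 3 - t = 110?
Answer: 15912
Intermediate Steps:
t = -107 (t = 3 - 1*110 = 3 - 110 = -107)
d(G, U) = -4 + 2*G (d(G, U) = (-4 + G) + G = -4 + 2*G)
V(v) = -11 + 2*v (V(v) = (-5 - 1*6) + v*2 = (-5 - 6) + 2*v = -11 + 2*v)
V(d(-3, -1)) + t*(-149) = (-11 + 2*(-4 + 2*(-3))) - 107*(-149) = (-11 + 2*(-4 - 6)) + 15943 = (-11 + 2*(-10)) + 15943 = (-11 - 20) + 15943 = -31 + 15943 = 15912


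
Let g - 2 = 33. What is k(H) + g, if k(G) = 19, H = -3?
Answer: 54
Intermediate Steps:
g = 35 (g = 2 + 33 = 35)
k(H) + g = 19 + 35 = 54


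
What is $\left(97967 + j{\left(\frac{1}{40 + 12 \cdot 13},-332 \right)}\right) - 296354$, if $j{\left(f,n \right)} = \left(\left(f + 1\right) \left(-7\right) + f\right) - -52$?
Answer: $- \frac{19437519}{98} \approx -1.9834 \cdot 10^{5}$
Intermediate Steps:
$j{\left(f,n \right)} = 45 - 6 f$ ($j{\left(f,n \right)} = \left(\left(1 + f\right) \left(-7\right) + f\right) + 52 = \left(\left(-7 - 7 f\right) + f\right) + 52 = \left(-7 - 6 f\right) + 52 = 45 - 6 f$)
$\left(97967 + j{\left(\frac{1}{40 + 12 \cdot 13},-332 \right)}\right) - 296354 = \left(97967 + \left(45 - \frac{6}{40 + 12 \cdot 13}\right)\right) - 296354 = \left(97967 + \left(45 - \frac{6}{40 + 156}\right)\right) - 296354 = \left(97967 + \left(45 - \frac{6}{196}\right)\right) - 296354 = \left(97967 + \left(45 - \frac{3}{98}\right)\right) - 296354 = \left(97967 + \frac{4407}{98}\right) - 296354 = \frac{9605173}{98} - 296354 = - \frac{19437519}{98}$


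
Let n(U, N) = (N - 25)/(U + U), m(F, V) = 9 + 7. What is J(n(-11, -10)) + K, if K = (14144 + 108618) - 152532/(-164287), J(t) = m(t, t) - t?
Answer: 443755849951/3614314 ≈ 1.2278e+5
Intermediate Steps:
m(F, V) = 16
n(U, N) = (-25 + N)/(2*U) (n(U, N) = (-25 + N)/((2*U)) = (-25 + N)*(1/(2*U)) = (-25 + N)/(2*U))
J(t) = 16 - t
K = 20168353226/164287 (K = 122762 - 152532*(-1/164287) = 122762 + 152532/164287 = 20168353226/164287 ≈ 1.2276e+5)
J(n(-11, -10)) + K = (16 - (-25 - 10)/(2*(-11))) + 20168353226/164287 = (16 - (-1)*(-35)/(2*11)) + 20168353226/164287 = (16 - 1*35/22) + 20168353226/164287 = (16 - 35/22) + 20168353226/164287 = 317/22 + 20168353226/164287 = 443755849951/3614314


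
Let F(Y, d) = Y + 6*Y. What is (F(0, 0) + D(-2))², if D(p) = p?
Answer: 4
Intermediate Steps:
F(Y, d) = 7*Y
(F(0, 0) + D(-2))² = (7*0 - 2)² = (0 - 2)² = (-2)² = 4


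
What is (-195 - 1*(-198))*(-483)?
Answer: -1449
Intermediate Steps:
(-195 - 1*(-198))*(-483) = (-195 + 198)*(-483) = 3*(-483) = -1449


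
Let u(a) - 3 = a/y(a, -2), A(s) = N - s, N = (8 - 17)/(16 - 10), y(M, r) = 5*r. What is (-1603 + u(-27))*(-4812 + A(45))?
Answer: 155209641/20 ≈ 7.7605e+6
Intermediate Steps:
N = -3/2 (N = -9/6 = -9*⅙ = -3/2 ≈ -1.5000)
A(s) = -3/2 - s
u(a) = 3 - a/10 (u(a) = 3 + a/((5*(-2))) = 3 + a/(-10) = 3 + a*(-⅒) = 3 - a/10)
(-1603 + u(-27))*(-4812 + A(45)) = (-1603 + (3 - ⅒*(-27)))*(-4812 + (-3/2 - 1*45)) = (-1603 + (3 + 27/10))*(-4812 + (-3/2 - 45)) = (-1603 + 57/10)*(-4812 - 93/2) = -15973/10*(-9717/2) = 155209641/20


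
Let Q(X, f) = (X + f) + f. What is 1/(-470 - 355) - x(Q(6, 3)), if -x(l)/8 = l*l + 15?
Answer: 1049399/825 ≈ 1272.0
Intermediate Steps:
Q(X, f) = X + 2*f
x(l) = -120 - 8*l² (x(l) = -8*(l*l + 15) = -8*(l² + 15) = -8*(15 + l²) = -120 - 8*l²)
1/(-470 - 355) - x(Q(6, 3)) = 1/(-470 - 355) - (-120 - 8*(6 + 2*3)²) = 1/(-825) - (-120 - 8*(6 + 6)²) = -1/825 - (-120 - 8*12²) = -1/825 - (-120 - 8*144) = -1/825 - (-120 - 1152) = -1/825 - 1*(-1272) = -1/825 + 1272 = 1049399/825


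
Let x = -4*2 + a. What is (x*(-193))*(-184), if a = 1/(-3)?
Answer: -887800/3 ≈ -2.9593e+5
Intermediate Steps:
a = -⅓ ≈ -0.33333
x = -25/3 (x = -4*2 - ⅓ = -8 - ⅓ = -25/3 ≈ -8.3333)
(x*(-193))*(-184) = -25/3*(-193)*(-184) = (4825/3)*(-184) = -887800/3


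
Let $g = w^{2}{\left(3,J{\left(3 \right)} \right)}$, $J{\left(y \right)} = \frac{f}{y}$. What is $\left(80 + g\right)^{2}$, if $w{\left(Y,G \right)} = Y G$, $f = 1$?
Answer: $6561$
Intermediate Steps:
$J{\left(y \right)} = \frac{1}{y}$ ($J{\left(y \right)} = 1 \frac{1}{y} = \frac{1}{y}$)
$w{\left(Y,G \right)} = G Y$
$g = 1$ ($g = \left(\frac{1}{3} \cdot 3\right)^{2} = 1^{2} = 1$)
$\left(80 + g\right)^{2} = \left(80 + 1\right)^{2} = 81^{2} = 6561$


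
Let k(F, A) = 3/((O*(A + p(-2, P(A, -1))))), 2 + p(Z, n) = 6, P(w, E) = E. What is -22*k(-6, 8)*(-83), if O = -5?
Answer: -913/10 ≈ -91.300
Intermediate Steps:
p(Z, n) = 4 (p(Z, n) = -2 + 6 = 4)
k(F, A) = 3/(-20 - 5*A) (k(F, A) = 3/((-5*(A + 4))) = 3/((-5*(4 + A))) = 3/(-20 - 5*A))
-22*k(-6, 8)*(-83) = -(-66)/(20 + 5*8)*(-83) = -(-66)/(20 + 40)*(-83) = -(-66)/60*(-83) = -22*(-1/20)*(-83) = (11/10)*(-83) = -913/10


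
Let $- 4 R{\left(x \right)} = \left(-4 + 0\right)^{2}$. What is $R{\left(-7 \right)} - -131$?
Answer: $127$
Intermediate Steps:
$R{\left(x \right)} = -4$ ($R{\left(x \right)} = - \frac{\left(-4 + 0\right)^{2}}{4} = - \frac{\left(-4\right)^{2}}{4} = \left(- \frac{1}{4}\right) 16 = -4$)
$R{\left(-7 \right)} - -131 = -4 - -131 = -4 + 131 = 127$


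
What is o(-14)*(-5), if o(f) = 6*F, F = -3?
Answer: 90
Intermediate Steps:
o(f) = -18 (o(f) = 6*(-3) = -18)
o(-14)*(-5) = -18*(-5) = 90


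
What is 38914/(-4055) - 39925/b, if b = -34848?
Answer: -1194179197/141308640 ≈ -8.4509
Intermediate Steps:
38914/(-4055) - 39925/b = 38914/(-4055) - 39925/(-34848) = 38914*(-1/4055) - 39925*(-1/34848) = -38914/4055 + 39925/34848 = -1194179197/141308640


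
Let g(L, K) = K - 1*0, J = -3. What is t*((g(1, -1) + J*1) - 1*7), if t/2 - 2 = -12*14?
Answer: 3652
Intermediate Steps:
g(L, K) = K (g(L, K) = K + 0 = K)
t = -332 (t = 4 + 2*(-12*14) = 4 + 2*(-168) = 4 - 336 = -332)
t*((g(1, -1) + J*1) - 1*7) = -332*((-1 - 3*1) - 1*7) = -332*((-1 - 3) - 7) = -332*(-4 - 7) = -332*(-11) = 3652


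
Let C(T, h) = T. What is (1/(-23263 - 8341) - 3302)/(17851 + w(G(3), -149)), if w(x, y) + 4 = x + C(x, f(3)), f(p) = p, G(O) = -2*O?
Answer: -104356409/563657340 ≈ -0.18514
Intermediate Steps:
w(x, y) = -4 + 2*x (w(x, y) = -4 + (x + x) = -4 + 2*x)
(1/(-23263 - 8341) - 3302)/(17851 + w(G(3), -149)) = (1/(-23263 - 8341) - 3302)/(17851 + (-4 + 2*(-2*3))) = (1/(-31604) - 3302)/(17851 + (-4 + 2*(-6))) = (-1/31604 - 3302)/(17851 + (-4 - 12)) = -104356409/(31604*(17851 - 16)) = -104356409/31604/17835 = -104356409/31604*1/17835 = -104356409/563657340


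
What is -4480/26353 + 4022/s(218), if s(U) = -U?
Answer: -53484203/2872477 ≈ -18.620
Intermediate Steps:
-4480/26353 + 4022/s(218) = -4480/26353 + 4022/((-1*218)) = -4480*1/26353 + 4022/(-218) = -4480/26353 + 4022*(-1/218) = -4480/26353 - 2011/109 = -53484203/2872477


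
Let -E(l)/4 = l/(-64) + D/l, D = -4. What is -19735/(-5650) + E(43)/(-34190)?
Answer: 9284179719/2658067360 ≈ 3.4928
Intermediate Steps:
E(l) = 16/l + l/16 (E(l) = -4*(l/(-64) - 4/l) = -4*(l*(-1/64) - 4/l) = -4*(-l/64 - 4/l) = -4*(-4/l - l/64) = 16/l + l/16)
-19735/(-5650) + E(43)/(-34190) = -19735/(-5650) + (16/43 + (1/16)*43)/(-34190) = -19735*(-1/5650) + (16*(1/43) + 43/16)*(-1/34190) = 3947/1130 + (16/43 + 43/16)*(-1/34190) = 3947/1130 + (2105/688)*(-1/34190) = 3947/1130 - 421/4704544 = 9284179719/2658067360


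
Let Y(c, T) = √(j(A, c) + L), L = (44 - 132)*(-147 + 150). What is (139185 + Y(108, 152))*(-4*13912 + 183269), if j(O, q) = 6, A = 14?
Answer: 17762928885 + 127621*I*√258 ≈ 1.7763e+10 + 2.0499e+6*I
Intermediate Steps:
L = -264 (L = -88*3 = -264)
Y(c, T) = I*√258 (Y(c, T) = √(6 - 264) = √(-258) = I*√258)
(139185 + Y(108, 152))*(-4*13912 + 183269) = (139185 + I*√258)*(-4*13912 + 183269) = (139185 + I*√258)*(-55648 + 183269) = (139185 + I*√258)*127621 = 17762928885 + 127621*I*√258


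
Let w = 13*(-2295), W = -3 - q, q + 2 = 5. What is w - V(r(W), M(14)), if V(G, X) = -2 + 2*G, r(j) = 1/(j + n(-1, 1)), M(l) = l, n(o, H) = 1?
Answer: -149163/5 ≈ -29833.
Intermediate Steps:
q = 3 (q = -2 + 5 = 3)
W = -6 (W = -3 - 1*3 = -3 - 3 = -6)
r(j) = 1/(1 + j) (r(j) = 1/(j + 1) = 1/(1 + j))
w = -29835
w - V(r(W), M(14)) = -29835 - (-2 + 2/(1 - 6)) = -29835 - (-2 + 2/(-5)) = -29835 - (-2 + 2*(-⅕)) = -29835 - (-2 - ⅖) = -29835 - 1*(-12/5) = -29835 + 12/5 = -149163/5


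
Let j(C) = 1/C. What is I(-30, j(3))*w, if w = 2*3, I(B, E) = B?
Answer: -180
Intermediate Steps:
w = 6
I(-30, j(3))*w = -30*6 = -180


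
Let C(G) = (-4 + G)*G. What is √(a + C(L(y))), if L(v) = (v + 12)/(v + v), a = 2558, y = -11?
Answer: √1238161/22 ≈ 50.578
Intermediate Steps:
L(v) = (12 + v)/(2*v) (L(v) = (12 + v)/((2*v)) = (12 + v)*(1/(2*v)) = (12 + v)/(2*v))
C(G) = G*(-4 + G)
√(a + C(L(y))) = √(2558 + ((½)*(12 - 11)/(-11))*(-4 + (½)*(12 - 11)/(-11))) = √(2558 + ((½)*(-1/11)*1)*(-4 + (½)*(-1/11)*1)) = √(2558 - (-4 - 1/22)/22) = √(2558 - 1/22*(-89/22)) = √(2558 + 89/484) = √(1238161/484) = √1238161/22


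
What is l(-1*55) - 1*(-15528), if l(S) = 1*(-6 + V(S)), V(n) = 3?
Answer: 15525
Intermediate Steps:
l(S) = -3 (l(S) = 1*(-6 + 3) = 1*(-3) = -3)
l(-1*55) - 1*(-15528) = -3 - 1*(-15528) = -3 + 15528 = 15525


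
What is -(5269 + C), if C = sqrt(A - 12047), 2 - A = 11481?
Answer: -5269 - 3*I*sqrt(2614) ≈ -5269.0 - 153.38*I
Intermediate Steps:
A = -11479 (A = 2 - 1*11481 = 2 - 11481 = -11479)
C = 3*I*sqrt(2614) (C = sqrt(-11479 - 12047) = sqrt(-23526) = 3*I*sqrt(2614) ≈ 153.38*I)
-(5269 + C) = -(5269 + 3*I*sqrt(2614)) = -5269 - 3*I*sqrt(2614)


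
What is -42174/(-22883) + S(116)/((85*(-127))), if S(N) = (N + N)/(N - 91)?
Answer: 11376399394/6175549625 ≈ 1.8422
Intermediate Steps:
S(N) = 2*N/(-91 + N) (S(N) = (2*N)/(-91 + N) = 2*N/(-91 + N))
-42174/(-22883) + S(116)/((85*(-127))) = -42174/(-22883) + (2*116/(-91 + 116))/((85*(-127))) = -42174*(-1/22883) + (2*116/25)/(-10795) = 42174/22883 + (2*116*(1/25))*(-1/10795) = 42174/22883 + (232/25)*(-1/10795) = 42174/22883 - 232/269875 = 11376399394/6175549625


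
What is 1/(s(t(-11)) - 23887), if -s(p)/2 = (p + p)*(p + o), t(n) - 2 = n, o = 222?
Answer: -1/16219 ≈ -6.1656e-5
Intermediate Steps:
t(n) = 2 + n
s(p) = -4*p*(222 + p) (s(p) = -2*(p + p)*(p + 222) = -2*2*p*(222 + p) = -4*p*(222 + p))
1/(s(t(-11)) - 23887) = 1/(-4*(2 - 11)*(222 + (2 - 11)) - 23887) = 1/(-4*(-9)*(222 - 9) - 23887) = 1/(-4*(-9)*213 - 23887) = 1/(7668 - 23887) = 1/(-16219) = -1/16219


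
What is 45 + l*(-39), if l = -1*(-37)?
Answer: -1398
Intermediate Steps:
l = 37
45 + l*(-39) = 45 + 37*(-39) = 45 - 1443 = -1398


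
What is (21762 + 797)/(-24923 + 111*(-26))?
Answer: -22559/27809 ≈ -0.81121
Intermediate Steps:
(21762 + 797)/(-24923 + 111*(-26)) = 22559/(-24923 - 2886) = 22559/(-27809) = 22559*(-1/27809) = -22559/27809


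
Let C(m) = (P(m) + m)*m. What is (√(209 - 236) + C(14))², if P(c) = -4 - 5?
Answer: 4873 + 420*I*√3 ≈ 4873.0 + 727.46*I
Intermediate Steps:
P(c) = -9
C(m) = m*(-9 + m) (C(m) = (-9 + m)*m = m*(-9 + m))
(√(209 - 236) + C(14))² = (√(209 - 236) + 14*(-9 + 14))² = (√(-27) + 14*5)² = (3*I*√3 + 70)² = (70 + 3*I*√3)²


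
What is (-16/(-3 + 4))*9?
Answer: -144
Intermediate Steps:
(-16/(-3 + 4))*9 = (-16/1)*9 = (1*(-16))*9 = -16*9 = -144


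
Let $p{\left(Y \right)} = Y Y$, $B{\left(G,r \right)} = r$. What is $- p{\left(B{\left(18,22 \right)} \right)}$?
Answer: $-484$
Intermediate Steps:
$p{\left(Y \right)} = Y^{2}$
$- p{\left(B{\left(18,22 \right)} \right)} = - 22^{2} = \left(-1\right) 484 = -484$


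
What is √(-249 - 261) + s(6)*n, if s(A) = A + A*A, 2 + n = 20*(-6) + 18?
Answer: -4368 + I*√510 ≈ -4368.0 + 22.583*I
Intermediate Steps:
n = -104 (n = -2 + (20*(-6) + 18) = -2 + (-120 + 18) = -2 - 102 = -104)
s(A) = A + A²
√(-249 - 261) + s(6)*n = √(-249 - 261) + (6*(1 + 6))*(-104) = √(-510) + (6*7)*(-104) = I*√510 + 42*(-104) = I*√510 - 4368 = -4368 + I*√510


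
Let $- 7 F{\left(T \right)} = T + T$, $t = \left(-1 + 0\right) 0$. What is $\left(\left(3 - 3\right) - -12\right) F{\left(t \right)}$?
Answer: $0$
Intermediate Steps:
$t = 0$ ($t = \left(-1\right) 0 = 0$)
$F{\left(T \right)} = - \frac{2 T}{7}$ ($F{\left(T \right)} = - \frac{T + T}{7} = - \frac{2 T}{7}$)
$\left(\left(3 - 3\right) - -12\right) F{\left(t \right)} = \left(\left(3 - 3\right) - -12\right) \left(\left(- \frac{2}{7}\right) 0\right) = \left(0 + 12\right) 0 = 12 \cdot 0 = 0$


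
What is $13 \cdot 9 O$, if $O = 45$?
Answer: $5265$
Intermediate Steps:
$13 \cdot 9 O = 13 \cdot 9 \cdot 45 = 117 \cdot 45 = 5265$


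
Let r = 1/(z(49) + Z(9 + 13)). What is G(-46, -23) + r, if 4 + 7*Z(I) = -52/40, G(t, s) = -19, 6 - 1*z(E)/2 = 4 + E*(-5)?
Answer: -655943/34527 ≈ -18.998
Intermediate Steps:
z(E) = 4 + 10*E (z(E) = 12 - 2*(4 + E*(-5)) = 12 - 2*(4 - 5*E) = 12 + (-8 + 10*E) = 4 + 10*E)
Z(I) = -53/70 (Z(I) = -4/7 + (-52/40)/7 = -4/7 + (-52*1/40)/7 = -4/7 + (1/7)*(-13/10) = -4/7 - 13/70 = -53/70)
r = 70/34527 (r = 1/((4 + 10*49) - 53/70) = 1/((4 + 490) - 53/70) = 1/(494 - 53/70) = 1/(34527/70) = 70/34527 ≈ 0.0020274)
G(-46, -23) + r = -19 + 70/34527 = -655943/34527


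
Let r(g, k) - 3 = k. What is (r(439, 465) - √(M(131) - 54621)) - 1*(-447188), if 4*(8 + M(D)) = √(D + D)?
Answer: 447656 - √(-218516 + √262)/2 ≈ 4.4766e+5 - 233.72*I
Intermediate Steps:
r(g, k) = 3 + k
M(D) = -8 + √2*√D/4 (M(D) = -8 + √(D + D)/4 = -8 + √(2*D)/4 = -8 + (√2*√D)/4 = -8 + √2*√D/4)
(r(439, 465) - √(M(131) - 54621)) - 1*(-447188) = ((3 + 465) - √((-8 + √2*√131/4) - 54621)) - 1*(-447188) = (468 - √((-8 + √262/4) - 54621)) + 447188 = (468 - √(-54629 + √262/4)) + 447188 = 447656 - √(-54629 + √262/4)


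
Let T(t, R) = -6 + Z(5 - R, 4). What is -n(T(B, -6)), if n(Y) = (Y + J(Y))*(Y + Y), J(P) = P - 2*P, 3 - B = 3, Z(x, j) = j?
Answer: 0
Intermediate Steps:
B = 0 (B = 3 - 1*3 = 3 - 3 = 0)
J(P) = -P
T(t, R) = -2 (T(t, R) = -6 + 4 = -2)
n(Y) = 0 (n(Y) = (Y - Y)*(Y + Y) = 0*(2*Y) = 0)
-n(T(B, -6)) = -1*0 = 0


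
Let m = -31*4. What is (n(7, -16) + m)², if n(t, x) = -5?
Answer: 16641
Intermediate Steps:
m = -124
(n(7, -16) + m)² = (-5 - 124)² = (-129)² = 16641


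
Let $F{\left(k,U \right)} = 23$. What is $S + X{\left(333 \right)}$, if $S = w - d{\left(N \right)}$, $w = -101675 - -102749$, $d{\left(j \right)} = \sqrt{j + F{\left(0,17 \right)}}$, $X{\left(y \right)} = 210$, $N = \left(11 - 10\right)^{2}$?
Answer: $1284 - 2 \sqrt{6} \approx 1279.1$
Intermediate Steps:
$N = 1$ ($N = \left(11 - 10\right)^{2} = 1^{2} = 1$)
$d{\left(j \right)} = \sqrt{23 + j}$ ($d{\left(j \right)} = \sqrt{j + 23} = \sqrt{23 + j}$)
$w = 1074$ ($w = -101675 + 102749 = 1074$)
$S = 1074 - 2 \sqrt{6}$ ($S = 1074 - \sqrt{23 + 1} = 1074 - \sqrt{24} = 1074 - 2 \sqrt{6} \approx 1069.1$)
$S + X{\left(333 \right)} = \left(1074 - 2 \sqrt{6}\right) + 210 = 1284 - 2 \sqrt{6}$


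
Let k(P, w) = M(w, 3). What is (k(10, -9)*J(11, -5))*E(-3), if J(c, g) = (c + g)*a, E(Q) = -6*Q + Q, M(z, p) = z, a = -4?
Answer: 3240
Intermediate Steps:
k(P, w) = w
E(Q) = -5*Q
J(c, g) = -4*c - 4*g (J(c, g) = (c + g)*(-4) = -4*c - 4*g)
(k(10, -9)*J(11, -5))*E(-3) = (-9*(-4*11 - 4*(-5)))*(-5*(-3)) = -9*(-44 + 20)*15 = -9*(-24)*15 = 216*15 = 3240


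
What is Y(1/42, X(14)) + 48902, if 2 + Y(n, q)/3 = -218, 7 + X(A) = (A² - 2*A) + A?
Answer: 48242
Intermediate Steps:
X(A) = -7 + A² - A (X(A) = -7 + ((A² - 2*A) + A) = -7 + (A² - A) = -7 + A² - A)
Y(n, q) = -660 (Y(n, q) = -6 + 3*(-218) = -6 - 654 = -660)
Y(1/42, X(14)) + 48902 = -660 + 48902 = 48242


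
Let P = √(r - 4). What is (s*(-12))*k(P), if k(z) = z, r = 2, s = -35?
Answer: 420*I*√2 ≈ 593.97*I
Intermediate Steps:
P = I*√2 (P = √(2 - 4) = √(-2) = I*√2 ≈ 1.4142*I)
(s*(-12))*k(P) = (-35*(-12))*(I*√2) = 420*(I*√2) = 420*I*√2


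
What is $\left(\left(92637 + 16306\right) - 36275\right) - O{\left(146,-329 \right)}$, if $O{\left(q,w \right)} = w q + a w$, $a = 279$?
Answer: $212493$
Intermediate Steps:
$O{\left(q,w \right)} = 279 w + q w$ ($O{\left(q,w \right)} = w q + 279 w = q w + 279 w = 279 w + q w$)
$\left(\left(92637 + 16306\right) - 36275\right) - O{\left(146,-329 \right)} = \left(\left(92637 + 16306\right) - 36275\right) - - 329 \left(279 + 146\right) = \left(108943 - 36275\right) - \left(-329\right) 425 = 72668 - -139825 = 72668 + 139825 = 212493$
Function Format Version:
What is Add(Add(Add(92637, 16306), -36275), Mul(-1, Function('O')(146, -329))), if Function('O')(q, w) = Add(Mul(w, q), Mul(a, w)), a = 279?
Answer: 212493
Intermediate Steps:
Function('O')(q, w) = Add(Mul(279, w), Mul(q, w)) (Function('O')(q, w) = Add(Mul(w, q), Mul(279, w)) = Add(Mul(q, w), Mul(279, w)) = Add(Mul(279, w), Mul(q, w)))
Add(Add(Add(92637, 16306), -36275), Mul(-1, Function('O')(146, -329))) = Add(Add(Add(92637, 16306), -36275), Mul(-1, Mul(-329, Add(279, 146)))) = Add(Add(108943, -36275), Mul(-1, Mul(-329, 425))) = Add(72668, Mul(-1, -139825)) = Add(72668, 139825) = 212493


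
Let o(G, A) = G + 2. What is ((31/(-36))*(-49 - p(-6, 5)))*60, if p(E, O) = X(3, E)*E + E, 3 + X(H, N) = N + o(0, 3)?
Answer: 13175/3 ≈ 4391.7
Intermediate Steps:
o(G, A) = 2 + G
X(H, N) = -1 + N (X(H, N) = -3 + (N + (2 + 0)) = -3 + (N + 2) = -3 + (2 + N) = -1 + N)
p(E, O) = E + E*(-1 + E) (p(E, O) = (-1 + E)*E + E = E*(-1 + E) + E = E + E*(-1 + E))
((31/(-36))*(-49 - p(-6, 5)))*60 = ((31/(-36))*(-49 - 1*(-6)²))*60 = ((31*(-1/36))*(-49 - 1*36))*60 = -31*(-49 - 36)/36*60 = -31/36*(-85)*60 = (2635/36)*60 = 13175/3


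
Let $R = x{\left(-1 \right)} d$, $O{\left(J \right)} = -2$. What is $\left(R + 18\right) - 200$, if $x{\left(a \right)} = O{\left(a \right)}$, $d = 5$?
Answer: $-192$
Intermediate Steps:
$x{\left(a \right)} = -2$
$R = -10$ ($R = \left(-2\right) 5 = -10$)
$\left(R + 18\right) - 200 = \left(-10 + 18\right) - 200 = 8 - 200 = -192$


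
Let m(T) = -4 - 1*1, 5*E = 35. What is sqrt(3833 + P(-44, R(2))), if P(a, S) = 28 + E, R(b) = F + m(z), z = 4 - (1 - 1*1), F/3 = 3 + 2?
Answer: 2*sqrt(967) ≈ 62.193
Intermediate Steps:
E = 7 (E = (1/5)*35 = 7)
F = 15 (F = 3*(3 + 2) = 3*5 = 15)
z = 4 (z = 4 - (1 - 1) = 4 - 1*0 = 4 + 0 = 4)
m(T) = -5 (m(T) = -4 - 1 = -5)
R(b) = 10 (R(b) = 15 - 5 = 10)
P(a, S) = 35 (P(a, S) = 28 + 7 = 35)
sqrt(3833 + P(-44, R(2))) = sqrt(3833 + 35) = sqrt(3868) = 2*sqrt(967)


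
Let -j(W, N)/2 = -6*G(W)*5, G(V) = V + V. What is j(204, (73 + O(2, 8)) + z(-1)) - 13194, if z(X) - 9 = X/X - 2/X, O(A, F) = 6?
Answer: 11286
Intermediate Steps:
G(V) = 2*V
z(X) = 10 - 2/X (z(X) = 9 + (X/X - 2/X) = 9 + (1 - 2/X) = 10 - 2/X)
j(W, N) = 120*W (j(W, N) = -2*(-12*W)*5 = -(-120)*W = 120*W)
j(204, (73 + O(2, 8)) + z(-1)) - 13194 = 120*204 - 13194 = 24480 - 13194 = 11286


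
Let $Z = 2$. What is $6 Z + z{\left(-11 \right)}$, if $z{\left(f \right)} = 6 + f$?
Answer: $7$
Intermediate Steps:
$6 Z + z{\left(-11 \right)} = 6 \cdot 2 + \left(6 - 11\right) = 12 - 5 = 7$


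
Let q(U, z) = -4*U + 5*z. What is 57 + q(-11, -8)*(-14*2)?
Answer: -55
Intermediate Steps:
57 + q(-11, -8)*(-14*2) = 57 + (-4*(-11) + 5*(-8))*(-14*2) = 57 + (44 - 40)*(-28) = 57 + 4*(-28) = 57 - 112 = -55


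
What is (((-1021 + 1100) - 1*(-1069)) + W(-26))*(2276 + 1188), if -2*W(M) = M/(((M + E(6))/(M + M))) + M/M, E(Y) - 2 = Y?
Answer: 36945292/9 ≈ 4.1050e+6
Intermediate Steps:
E(Y) = 2 + Y
W(M) = -1/2 - M**2/(8 + M) (W(M) = -(M/(((M + (2 + 6))/(M + M))) + M/M)/2 = -(M/(((M + 8)/((2*M)))) + 1)/2 = -(M/(((8 + M)*(1/(2*M)))) + 1)/2 = -(M/(((8 + M)/(2*M))) + 1)/2 = -(M*(2*M/(8 + M)) + 1)/2 = -(2*M**2/(8 + M) + 1)/2 = -(1 + 2*M**2/(8 + M))/2 = -1/2 - M**2/(8 + M))
(((-1021 + 1100) - 1*(-1069)) + W(-26))*(2276 + 1188) = (((-1021 + 1100) - 1*(-1069)) + (-4 - 1*(-26)**2 - 1/2*(-26))/(8 - 26))*(2276 + 1188) = ((79 + 1069) + (-4 - 1*676 + 13)/(-18))*3464 = (1148 - (-4 - 676 + 13)/18)*3464 = (1148 - 1/18*(-667))*3464 = (1148 + 667/18)*3464 = (21331/18)*3464 = 36945292/9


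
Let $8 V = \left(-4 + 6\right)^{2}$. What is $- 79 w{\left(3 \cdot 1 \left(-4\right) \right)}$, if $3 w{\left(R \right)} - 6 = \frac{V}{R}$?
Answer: $- \frac{11297}{72} \approx -156.9$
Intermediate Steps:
$V = \frac{1}{2}$ ($V = \frac{\left(-4 + 6\right)^{2}}{8} = \frac{2^{2}}{8} = \frac{1}{8} \cdot 4 = \frac{1}{2} \approx 0.5$)
$w{\left(R \right)} = 2 + \frac{1}{6 R}$ ($w{\left(R \right)} = 2 + \frac{\frac{1}{2} \frac{1}{R}}{3} = 2 + \frac{1}{6 R}$)
$- 79 w{\left(3 \cdot 1 \left(-4\right) \right)} = - 79 \left(2 + \frac{1}{6 \cdot 3 \cdot 1 \left(-4\right)}\right) = - 79 \left(2 + \frac{1}{6 \cdot 3 \left(-4\right)}\right) = - 79 \left(2 + \frac{1}{6 \left(-12\right)}\right) = - 79 \left(2 + \frac{1}{6} \left(- \frac{1}{12}\right)\right) = - 79 \left(2 - \frac{1}{72}\right) = \left(-79\right) \frac{143}{72} = - \frac{11297}{72}$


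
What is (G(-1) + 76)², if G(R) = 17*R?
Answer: 3481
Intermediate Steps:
(G(-1) + 76)² = (17*(-1) + 76)² = (-17 + 76)² = 59² = 3481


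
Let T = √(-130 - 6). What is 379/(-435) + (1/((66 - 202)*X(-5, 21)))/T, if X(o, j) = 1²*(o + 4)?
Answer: -379/435 - I*√34/9248 ≈ -0.87126 - 0.00063051*I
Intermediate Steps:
X(o, j) = 4 + o (X(o, j) = 1*(4 + o) = 4 + o)
T = 2*I*√34 (T = √(-136) = 2*I*√34 ≈ 11.662*I)
379/(-435) + (1/((66 - 202)*X(-5, 21)))/T = 379/(-435) + (1/((66 - 202)*(4 - 5)))/((2*I*√34)) = 379*(-1/435) + (1/(-136*(-1)))*(-I*√34/68) = -379/435 + (-1/136*(-1))*(-I*√34/68) = -379/435 + (-I*√34/68)/136 = -379/435 - I*√34/9248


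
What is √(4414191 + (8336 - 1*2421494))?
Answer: 3*√222337 ≈ 1414.6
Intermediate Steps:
√(4414191 + (8336 - 1*2421494)) = √(4414191 + (8336 - 2421494)) = √(4414191 - 2413158) = √2001033 = 3*√222337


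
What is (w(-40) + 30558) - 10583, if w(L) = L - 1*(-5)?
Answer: 19940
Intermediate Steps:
w(L) = 5 + L (w(L) = L + 5 = 5 + L)
(w(-40) + 30558) - 10583 = ((5 - 40) + 30558) - 10583 = (-35 + 30558) - 10583 = 30523 - 10583 = 19940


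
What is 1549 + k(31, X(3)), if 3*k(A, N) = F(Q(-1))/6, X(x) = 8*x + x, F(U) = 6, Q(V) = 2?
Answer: 4648/3 ≈ 1549.3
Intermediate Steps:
X(x) = 9*x
k(A, N) = 1/3 (k(A, N) = (6/6)/3 = (6*(1/6))/3 = (1/3)*1 = 1/3)
1549 + k(31, X(3)) = 1549 + 1/3 = 4648/3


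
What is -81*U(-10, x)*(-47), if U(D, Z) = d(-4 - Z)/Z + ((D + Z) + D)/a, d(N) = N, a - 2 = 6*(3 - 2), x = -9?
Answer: -127323/8 ≈ -15915.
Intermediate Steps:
a = 8 (a = 2 + 6*(3 - 2) = 2 + 6*1 = 2 + 6 = 8)
U(D, Z) = D/4 + Z/8 + (-4 - Z)/Z (U(D, Z) = (-4 - Z)/Z + ((D + Z) + D)/8 = (-4 - Z)/Z + (Z + 2*D)*(1/8) = (-4 - Z)/Z + (D/4 + Z/8) = D/4 + Z/8 + (-4 - Z)/Z)
-81*U(-10, x)*(-47) = -81*(-1 - 4/(-9) + (1/4)*(-10) + (1/8)*(-9))*(-47) = -81*(-1 - 4*(-1/9) - 5/2 - 9/8)*(-47) = -81*(-1 + 4/9 - 5/2 - 9/8)*(-47) = -81*(-301/72)*(-47) = (2709/8)*(-47) = -127323/8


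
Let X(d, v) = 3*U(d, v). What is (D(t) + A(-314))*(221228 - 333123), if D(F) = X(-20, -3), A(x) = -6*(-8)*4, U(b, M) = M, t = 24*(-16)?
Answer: -20476785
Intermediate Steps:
t = -384
A(x) = 192 (A(x) = 48*4 = 192)
X(d, v) = 3*v
D(F) = -9 (D(F) = 3*(-3) = -9)
(D(t) + A(-314))*(221228 - 333123) = (-9 + 192)*(221228 - 333123) = 183*(-111895) = -20476785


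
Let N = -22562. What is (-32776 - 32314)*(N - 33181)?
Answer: 3628311870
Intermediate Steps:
(-32776 - 32314)*(N - 33181) = (-32776 - 32314)*(-22562 - 33181) = -65090*(-55743) = 3628311870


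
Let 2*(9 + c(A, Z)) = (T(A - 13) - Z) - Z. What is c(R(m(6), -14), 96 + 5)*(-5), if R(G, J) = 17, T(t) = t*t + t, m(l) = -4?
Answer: 500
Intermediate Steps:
T(t) = t + t² (T(t) = t² + t = t + t²)
c(A, Z) = -9 - Z + (-13 + A)*(-12 + A)/2 (c(A, Z) = -9 + (((A - 13)*(1 + (A - 13)) - Z) - Z)/2 = -9 + (((-13 + A)*(1 + (-13 + A)) - Z) - Z)/2 = -9 + (((-13 + A)*(-12 + A) - Z) - Z)/2 = -9 + ((-Z + (-13 + A)*(-12 + A)) - Z)/2 = -9 + (-2*Z + (-13 + A)*(-12 + A))/2 = -9 + (-Z + (-13 + A)*(-12 + A)/2) = -9 - Z + (-13 + A)*(-12 + A)/2)
c(R(m(6), -14), 96 + 5)*(-5) = (-9 - (96 + 5) + (-13 + 17)*(-12 + 17)/2)*(-5) = (-9 - 1*101 + (½)*4*5)*(-5) = (-9 - 101 + 10)*(-5) = -100*(-5) = 500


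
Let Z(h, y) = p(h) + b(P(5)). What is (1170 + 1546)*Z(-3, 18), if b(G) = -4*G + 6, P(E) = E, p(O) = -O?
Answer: -29876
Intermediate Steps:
b(G) = 6 - 4*G
Z(h, y) = -14 - h (Z(h, y) = -h + (6 - 4*5) = -h + (6 - 20) = -h - 14 = -14 - h)
(1170 + 1546)*Z(-3, 18) = (1170 + 1546)*(-14 - 1*(-3)) = 2716*(-14 + 3) = 2716*(-11) = -29876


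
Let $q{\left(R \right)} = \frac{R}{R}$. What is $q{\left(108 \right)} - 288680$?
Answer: $-288679$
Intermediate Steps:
$q{\left(R \right)} = 1$
$q{\left(108 \right)} - 288680 = 1 - 288680 = -288679$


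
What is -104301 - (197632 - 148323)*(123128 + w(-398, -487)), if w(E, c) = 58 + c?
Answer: -6050269292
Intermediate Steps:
-104301 - (197632 - 148323)*(123128 + w(-398, -487)) = -104301 - (197632 - 148323)*(123128 + (58 - 487)) = -104301 - 49309*(123128 - 429) = -104301 - 49309*122699 = -104301 - 1*6050164991 = -104301 - 6050164991 = -6050269292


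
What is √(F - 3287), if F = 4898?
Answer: 3*√179 ≈ 40.137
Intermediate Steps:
√(F - 3287) = √(4898 - 3287) = √1611 = 3*√179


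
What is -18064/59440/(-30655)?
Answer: 1129/113883325 ≈ 9.9137e-6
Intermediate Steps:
-18064/59440/(-30655) = -18064*1/59440*(-1/30655) = -1129/3715*(-1/30655) = 1129/113883325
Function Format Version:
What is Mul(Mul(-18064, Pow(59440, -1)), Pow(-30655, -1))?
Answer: Rational(1129, 113883325) ≈ 9.9137e-6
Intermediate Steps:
Mul(Mul(-18064, Pow(59440, -1)), Pow(-30655, -1)) = Mul(Mul(-18064, Rational(1, 59440)), Rational(-1, 30655)) = Mul(Rational(-1129, 3715), Rational(-1, 30655)) = Rational(1129, 113883325)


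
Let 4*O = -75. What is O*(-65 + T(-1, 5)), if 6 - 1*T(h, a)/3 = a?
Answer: 2325/2 ≈ 1162.5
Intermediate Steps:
O = -75/4 (O = (¼)*(-75) = -75/4 ≈ -18.750)
T(h, a) = 18 - 3*a
O*(-65 + T(-1, 5)) = -75*(-65 + (18 - 3*5))/4 = -75*(-65 + (18 - 15))/4 = -75*(-65 + 3)/4 = -75/4*(-62) = 2325/2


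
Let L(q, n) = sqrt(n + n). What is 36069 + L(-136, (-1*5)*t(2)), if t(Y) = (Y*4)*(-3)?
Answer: 36069 + 4*sqrt(15) ≈ 36085.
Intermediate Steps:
t(Y) = -12*Y (t(Y) = (4*Y)*(-3) = -12*Y)
L(q, n) = sqrt(2)*sqrt(n) (L(q, n) = sqrt(2*n) = sqrt(2)*sqrt(n))
36069 + L(-136, (-1*5)*t(2)) = 36069 + sqrt(2)*sqrt((-1*5)*(-12*2)) = 36069 + sqrt(2)*sqrt(-5*(-24)) = 36069 + sqrt(2)*sqrt(120) = 36069 + sqrt(2)*(2*sqrt(30)) = 36069 + 4*sqrt(15)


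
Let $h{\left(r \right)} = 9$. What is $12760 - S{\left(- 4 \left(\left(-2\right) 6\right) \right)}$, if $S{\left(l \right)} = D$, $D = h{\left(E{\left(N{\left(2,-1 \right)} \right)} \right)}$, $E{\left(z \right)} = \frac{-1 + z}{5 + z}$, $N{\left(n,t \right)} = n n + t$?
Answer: $12751$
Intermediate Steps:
$N{\left(n,t \right)} = t + n^{2}$ ($N{\left(n,t \right)} = n^{2} + t = t + n^{2}$)
$E{\left(z \right)} = \frac{-1 + z}{5 + z}$
$D = 9$
$S{\left(l \right)} = 9$
$12760 - S{\left(- 4 \left(\left(-2\right) 6\right) \right)} = 12760 - 9 = 12751$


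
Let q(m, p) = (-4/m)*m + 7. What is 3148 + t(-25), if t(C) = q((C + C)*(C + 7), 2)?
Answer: 3151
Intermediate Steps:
q(m, p) = 3 (q(m, p) = -4 + 7 = 3)
t(C) = 3
3148 + t(-25) = 3148 + 3 = 3151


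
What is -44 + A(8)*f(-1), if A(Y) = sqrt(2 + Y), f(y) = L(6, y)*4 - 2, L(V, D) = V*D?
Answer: -44 - 26*sqrt(10) ≈ -126.22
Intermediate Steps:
L(V, D) = D*V
f(y) = -2 + 24*y (f(y) = (y*6)*4 - 2 = (6*y)*4 - 2 = 24*y - 2 = -2 + 24*y)
-44 + A(8)*f(-1) = -44 + sqrt(2 + 8)*(-2 + 24*(-1)) = -44 + sqrt(10)*(-2 - 24) = -44 + sqrt(10)*(-26) = -44 - 26*sqrt(10)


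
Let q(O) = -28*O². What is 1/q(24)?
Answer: -1/16128 ≈ -6.2004e-5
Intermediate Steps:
1/q(24) = 1/(-28*24²) = 1/(-28*576) = 1/(-16128) = -1/16128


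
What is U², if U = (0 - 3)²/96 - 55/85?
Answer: 90601/295936 ≈ 0.30615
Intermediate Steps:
U = -301/544 (U = (-3)²*(1/96) - 55*1/85 = 9*(1/96) - 11/17 = 3/32 - 11/17 = -301/544 ≈ -0.55331)
U² = (-301/544)² = 90601/295936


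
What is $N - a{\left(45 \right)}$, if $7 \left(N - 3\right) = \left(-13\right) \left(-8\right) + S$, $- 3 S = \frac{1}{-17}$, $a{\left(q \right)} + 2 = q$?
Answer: $- \frac{8975}{357} \approx -25.14$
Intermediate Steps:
$a{\left(q \right)} = -2 + q$
$S = \frac{1}{51}$ ($S = - \frac{1}{3 \left(-17\right)} = \left(- \frac{1}{3}\right) \left(- \frac{1}{17}\right) = \frac{1}{51} \approx 0.019608$)
$N = \frac{6376}{357}$ ($N = 3 + \frac{\left(-13\right) \left(-8\right) + \frac{1}{51}}{7} = 3 + \frac{104 + \frac{1}{51}}{7} = 3 + \frac{1}{7} \cdot \frac{5305}{51} = 3 + \frac{5305}{357} = \frac{6376}{357} \approx 17.86$)
$N - a{\left(45 \right)} = \frac{6376}{357} - \left(-2 + 45\right) = \frac{6376}{357} - 43 = - \frac{8975}{357}$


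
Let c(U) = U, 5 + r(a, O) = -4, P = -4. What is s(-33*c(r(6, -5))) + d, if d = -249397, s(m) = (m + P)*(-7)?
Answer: -251448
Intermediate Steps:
r(a, O) = -9 (r(a, O) = -5 - 4 = -9)
s(m) = 28 - 7*m (s(m) = (m - 4)*(-7) = (-4 + m)*(-7) = 28 - 7*m)
s(-33*c(r(6, -5))) + d = (28 - (-231)*(-9)) - 249397 = (28 - 7*297) - 249397 = (28 - 2079) - 249397 = -2051 - 249397 = -251448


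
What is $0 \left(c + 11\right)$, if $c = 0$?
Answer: $0$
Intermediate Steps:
$0 \left(c + 11\right) = 0 \left(0 + 11\right) = 0 \cdot 11 = 0$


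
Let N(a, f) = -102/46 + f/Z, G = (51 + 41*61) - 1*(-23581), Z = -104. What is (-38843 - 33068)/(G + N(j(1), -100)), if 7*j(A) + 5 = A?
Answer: -43002778/15626783 ≈ -2.7519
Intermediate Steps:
j(A) = -5/7 + A/7
G = 26133 (G = (51 + 2501) + 23581 = 2552 + 23581 = 26133)
N(a, f) = -51/23 - f/104 (N(a, f) = -102/46 + f/(-104) = -102*1/46 + f*(-1/104) = -51/23 - f/104)
(-38843 - 33068)/(G + N(j(1), -100)) = (-38843 - 33068)/(26133 + (-51/23 - 1/104*(-100))) = -71911/(26133 + (-51/23 + 25/26)) = -71911/(26133 - 751/598) = -71911/15626783/598 = -71911*598/15626783 = -43002778/15626783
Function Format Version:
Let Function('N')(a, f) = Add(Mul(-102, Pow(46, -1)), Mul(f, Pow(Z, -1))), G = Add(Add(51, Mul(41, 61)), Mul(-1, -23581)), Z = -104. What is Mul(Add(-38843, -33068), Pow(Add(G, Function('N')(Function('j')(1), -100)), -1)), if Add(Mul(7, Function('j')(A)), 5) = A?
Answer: Rational(-43002778, 15626783) ≈ -2.7519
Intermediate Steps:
Function('j')(A) = Add(Rational(-5, 7), Mul(Rational(1, 7), A))
G = 26133 (G = Add(Add(51, 2501), 23581) = Add(2552, 23581) = 26133)
Function('N')(a, f) = Add(Rational(-51, 23), Mul(Rational(-1, 104), f)) (Function('N')(a, f) = Add(Mul(-102, Pow(46, -1)), Mul(f, Pow(-104, -1))) = Add(Mul(-102, Rational(1, 46)), Mul(f, Rational(-1, 104))) = Add(Rational(-51, 23), Mul(Rational(-1, 104), f)))
Mul(Add(-38843, -33068), Pow(Add(G, Function('N')(Function('j')(1), -100)), -1)) = Mul(Add(-38843, -33068), Pow(Add(26133, Add(Rational(-51, 23), Mul(Rational(-1, 104), -100))), -1)) = Mul(-71911, Pow(Add(26133, Add(Rational(-51, 23), Rational(25, 26))), -1)) = Mul(-71911, Pow(Add(26133, Rational(-751, 598)), -1)) = Mul(-71911, Pow(Rational(15626783, 598), -1)) = Mul(-71911, Rational(598, 15626783)) = Rational(-43002778, 15626783)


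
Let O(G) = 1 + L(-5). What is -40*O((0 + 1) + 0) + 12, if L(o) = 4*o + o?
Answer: 972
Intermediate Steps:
L(o) = 5*o
O(G) = -24 (O(G) = 1 + 5*(-5) = 1 - 25 = -24)
-40*O((0 + 1) + 0) + 12 = -40*(-24) + 12 = 960 + 12 = 972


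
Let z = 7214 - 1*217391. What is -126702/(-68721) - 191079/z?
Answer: 1472629119/534947171 ≈ 2.7528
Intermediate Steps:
z = -210177 (z = 7214 - 217391 = -210177)
-126702/(-68721) - 191079/z = -126702/(-68721) - 191079/(-210177) = -126702*(-1/68721) - 191079*(-1/210177) = 42234/22907 + 21231/23353 = 1472629119/534947171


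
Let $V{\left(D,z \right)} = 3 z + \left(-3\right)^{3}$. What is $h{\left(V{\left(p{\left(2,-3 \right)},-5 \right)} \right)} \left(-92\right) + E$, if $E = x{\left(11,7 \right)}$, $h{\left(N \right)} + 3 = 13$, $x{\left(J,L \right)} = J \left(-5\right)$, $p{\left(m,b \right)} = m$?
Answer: $-975$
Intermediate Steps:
$x{\left(J,L \right)} = - 5 J$
$V{\left(D,z \right)} = -27 + 3 z$ ($V{\left(D,z \right)} = 3 z - 27 = -27 + 3 z$)
$h{\left(N \right)} = 10$ ($h{\left(N \right)} = -3 + 13 = 10$)
$E = -55$ ($E = \left(-5\right) 11 = -55$)
$h{\left(V{\left(p{\left(2,-3 \right)},-5 \right)} \right)} \left(-92\right) + E = 10 \left(-92\right) - 55 = -920 - 55 = -975$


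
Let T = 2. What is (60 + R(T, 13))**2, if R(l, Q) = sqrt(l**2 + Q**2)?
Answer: (60 + sqrt(173))**2 ≈ 5351.4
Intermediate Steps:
R(l, Q) = sqrt(Q**2 + l**2)
(60 + R(T, 13))**2 = (60 + sqrt(13**2 + 2**2))**2 = (60 + sqrt(169 + 4))**2 = (60 + sqrt(173))**2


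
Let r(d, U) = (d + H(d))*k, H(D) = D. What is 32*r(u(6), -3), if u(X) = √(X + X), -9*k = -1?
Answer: 128*√3/9 ≈ 24.634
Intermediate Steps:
k = ⅑ (k = -⅑*(-1) = ⅑ ≈ 0.11111)
u(X) = √2*√X (u(X) = √(2*X) = √2*√X)
r(d, U) = 2*d/9 (r(d, U) = (d + d)*(⅑) = (2*d)*(⅑) = 2*d/9)
32*r(u(6), -3) = 32*(2*(√2*√6)/9) = 32*(2*(2*√3)/9) = 32*(4*√3/9) = 128*√3/9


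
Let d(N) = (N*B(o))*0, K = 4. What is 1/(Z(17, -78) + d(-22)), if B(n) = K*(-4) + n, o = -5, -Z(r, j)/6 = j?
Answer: 1/468 ≈ 0.0021368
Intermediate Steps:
Z(r, j) = -6*j
B(n) = -16 + n (B(n) = 4*(-4) + n = -16 + n)
d(N) = 0 (d(N) = (N*(-16 - 5))*0 = (N*(-21))*0 = -21*N*0 = 0)
1/(Z(17, -78) + d(-22)) = 1/(-6*(-78) + 0) = 1/(468 + 0) = 1/468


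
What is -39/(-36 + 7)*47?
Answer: 1833/29 ≈ 63.207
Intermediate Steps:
-39/(-36 + 7)*47 = -39/(-29)*47 = -39*(-1/29)*47 = (39/29)*47 = 1833/29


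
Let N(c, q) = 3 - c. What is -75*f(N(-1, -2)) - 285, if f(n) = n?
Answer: -585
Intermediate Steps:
-75*f(N(-1, -2)) - 285 = -75*(3 - 1*(-1)) - 285 = -75*(3 + 1) - 285 = -75*4 - 285 = -300 - 285 = -585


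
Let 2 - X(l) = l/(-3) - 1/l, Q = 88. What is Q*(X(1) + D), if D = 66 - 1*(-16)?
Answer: 22528/3 ≈ 7509.3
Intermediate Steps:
X(l) = 2 + 1/l + l/3 (X(l) = 2 - (l/(-3) - 1/l) = 2 - (l*(-⅓) - 1/l) = 2 - (-l/3 - 1/l) = 2 - (-1/l - l/3) = 2 + (1/l + l/3) = 2 + 1/l + l/3)
D = 82 (D = 66 + 16 = 82)
Q*(X(1) + D) = 88*((2 + 1/1 + (⅓)*1) + 82) = 88*((2 + 1 + ⅓) + 82) = 88*(10/3 + 82) = 88*(256/3) = 22528/3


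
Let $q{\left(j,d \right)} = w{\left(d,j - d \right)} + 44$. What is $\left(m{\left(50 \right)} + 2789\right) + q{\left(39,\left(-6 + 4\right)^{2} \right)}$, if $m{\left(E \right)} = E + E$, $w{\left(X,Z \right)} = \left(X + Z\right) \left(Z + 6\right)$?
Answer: $4532$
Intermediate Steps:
$w{\left(X,Z \right)} = \left(6 + Z\right) \left(X + Z\right)$ ($w{\left(X,Z \right)} = \left(X + Z\right) \left(6 + Z\right) = \left(6 + Z\right) \left(X + Z\right)$)
$q{\left(j,d \right)} = 44 + \left(j - d\right)^{2} + 6 j + d \left(j - d\right)$ ($q{\left(j,d \right)} = \left(\left(j - d\right)^{2} + 6 d + 6 \left(j - d\right) + d \left(j - d\right)\right) + 44 = \left(\left(j - d\right)^{2} + 6 d - \left(- 6 j + 6 d\right) + d \left(j - d\right)\right) + 44 = \left(\left(j - d\right)^{2} + 6 j + d \left(j - d\right)\right) + 44 = 44 + \left(j - d\right)^{2} + 6 j + d \left(j - d\right)$)
$m{\left(E \right)} = 2 E$
$\left(m{\left(50 \right)} + 2789\right) + q{\left(39,\left(-6 + 4\right)^{2} \right)} = \left(2 \cdot 50 + 2789\right) + \left(44 + 39^{2} + 6 \cdot 39 - \left(-6 + 4\right)^{2} \cdot 39\right) = \left(100 + 2789\right) + \left(44 + 1521 + 234 - \left(-2\right)^{2} \cdot 39\right) = 2889 + \left(44 + 1521 + 234 - 4 \cdot 39\right) = 2889 + \left(44 + 1521 + 234 - 156\right) = 2889 + 1643 = 4532$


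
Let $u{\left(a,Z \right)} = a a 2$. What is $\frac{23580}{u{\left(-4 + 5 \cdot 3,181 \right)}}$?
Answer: $\frac{11790}{121} \approx 97.438$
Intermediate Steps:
$u{\left(a,Z \right)} = 2 a^{2}$ ($u{\left(a,Z \right)} = a^{2} \cdot 2 = 2 a^{2}$)
$\frac{23580}{u{\left(-4 + 5 \cdot 3,181 \right)}} = \frac{23580}{2 \left(-4 + 5 \cdot 3\right)^{2}} = \frac{23580}{2 \left(-4 + 15\right)^{2}} = \frac{23580}{2 \cdot 11^{2}} = \frac{23580}{2 \cdot 121} = \frac{23580}{242} = 23580 \cdot \frac{1}{242} = \frac{11790}{121}$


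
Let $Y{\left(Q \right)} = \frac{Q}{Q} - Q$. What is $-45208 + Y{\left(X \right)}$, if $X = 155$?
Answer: $-45362$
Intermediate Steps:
$Y{\left(Q \right)} = 1 - Q$
$-45208 + Y{\left(X \right)} = -45208 + \left(1 - 155\right) = -45208 - 154 = -45362$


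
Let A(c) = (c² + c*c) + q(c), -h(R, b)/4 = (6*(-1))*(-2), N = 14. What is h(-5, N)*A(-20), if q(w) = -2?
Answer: -38304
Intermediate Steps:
h(R, b) = -48 (h(R, b) = -4*6*(-1)*(-2) = -(-24)*(-2) = -4*12 = -48)
A(c) = -2 + 2*c² (A(c) = (c² + c*c) - 2 = (c² + c²) - 2 = 2*c² - 2 = -2 + 2*c²)
h(-5, N)*A(-20) = -48*(-2 + 2*(-20)²) = -48*(-2 + 2*400) = -48*(-2 + 800) = -48*798 = -38304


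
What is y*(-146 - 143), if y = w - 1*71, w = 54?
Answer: 4913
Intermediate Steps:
y = -17 (y = 54 - 1*71 = 54 - 71 = -17)
y*(-146 - 143) = -17*(-146 - 143) = -17*(-289) = 4913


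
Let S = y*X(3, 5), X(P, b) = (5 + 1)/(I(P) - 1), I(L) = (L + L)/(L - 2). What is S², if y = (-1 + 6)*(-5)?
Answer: 900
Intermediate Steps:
I(L) = 2*L/(-2 + L) (I(L) = (2*L)/(-2 + L) = 2*L/(-2 + L))
X(P, b) = 6/(-1 + 2*P/(-2 + P)) (X(P, b) = (5 + 1)/(2*P/(-2 + P) - 1) = 6/(-1 + 2*P/(-2 + P)))
y = -25 (y = 5*(-5) = -25)
S = -30 (S = -150*(-2 + 3)/(2 + 3) = -150/5 = -25*6/5 = -30)
S² = (-30)² = 900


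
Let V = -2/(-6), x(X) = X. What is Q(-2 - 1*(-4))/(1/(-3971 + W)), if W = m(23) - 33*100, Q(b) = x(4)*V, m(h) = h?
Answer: -9664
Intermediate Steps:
V = 1/3 (V = -2*(-1/6) = 1/3 ≈ 0.33333)
Q(b) = 4/3 (Q(b) = 4*(1/3) = 4/3)
W = -3277 (W = 23 - 33*100 = 23 - 1*3300 = 23 - 3300 = -3277)
Q(-2 - 1*(-4))/(1/(-3971 + W)) = 4/(3*(1/(-3971 - 3277))) = 4/(3*(1/(-7248))) = 4/(3*(-1/7248)) = (4/3)*(-7248) = -9664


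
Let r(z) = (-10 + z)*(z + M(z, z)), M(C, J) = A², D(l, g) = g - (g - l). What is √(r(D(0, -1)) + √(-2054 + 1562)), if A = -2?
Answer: √(-40 + 2*I*√123) ≈ 1.6939 + 6.5475*I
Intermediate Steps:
D(l, g) = l (D(l, g) = g + (l - g) = l)
M(C, J) = 4 (M(C, J) = (-2)² = 4)
r(z) = (-10 + z)*(4 + z) (r(z) = (-10 + z)*(z + 4) = (-10 + z)*(4 + z))
√(r(D(0, -1)) + √(-2054 + 1562)) = √((-40 + 0² - 6*0) + √(-2054 + 1562)) = √((-40 + 0 + 0) + √(-492)) = √(-40 + 2*I*√123)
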